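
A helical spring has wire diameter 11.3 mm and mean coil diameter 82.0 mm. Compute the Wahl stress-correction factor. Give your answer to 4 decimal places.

C = D/d = 82.0/11.3 = 7.2566
K_W = (4C−1)/(4C−4) + 0.615/C = 28.027/25.027 + 0.0848 = 1.2046

1.2046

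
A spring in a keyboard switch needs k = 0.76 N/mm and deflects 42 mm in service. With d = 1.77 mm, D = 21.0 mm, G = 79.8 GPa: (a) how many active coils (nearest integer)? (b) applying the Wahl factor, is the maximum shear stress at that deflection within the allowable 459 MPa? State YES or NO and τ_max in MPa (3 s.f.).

N_a = Gd⁴/(8D³k) = (79.8×10³)(1.77⁴)/(8·21.0³·0.76) = 13.91 → N_a = 14
Actual rate k = Gd⁴/(8D³·14) = 0.75513 N/mm
Working load F = kδ = 0.75513·42 = 31.715 N
C = 21.0/1.77 = 11.8644; K_W = (4C−1)/(4C−4)+0.615/C = 1.1209
τ_max = K_W·8FD/(πd³) = 1.1209·305.85 = 342.82 MPa
τ_max ≤ 459 MPa → acceptable

(a) 14 coils; (b) YES, τ_max = 343 MPa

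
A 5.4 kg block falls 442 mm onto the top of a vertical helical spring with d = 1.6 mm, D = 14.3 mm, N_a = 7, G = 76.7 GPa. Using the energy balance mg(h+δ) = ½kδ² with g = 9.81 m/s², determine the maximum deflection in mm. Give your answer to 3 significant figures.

142 mm

k = Gd⁴/(8D³N_a) = (76.7×10³)(1.6⁴)/(8·14.3³·7) = 3.0696 N/mm
W = mg = 5.4 × 9.81 = 52.974 N
½kδ² − Wδ − Wh = 0 → δ = (W + √(W² + 2kWh))/k
δ = (52.974 + √(2806.2 + 143745))/3.0696 = (52.974 + 382.82)/3.0696 = 141.97 mm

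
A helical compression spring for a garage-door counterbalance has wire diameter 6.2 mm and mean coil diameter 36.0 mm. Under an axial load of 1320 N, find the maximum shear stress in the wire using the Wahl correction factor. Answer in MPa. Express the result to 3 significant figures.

Spring index C = D/d = 36.0/6.2 = 5.8065
K_W = (4C−1)/(4C−4) + 0.615/C = 22.226/19.226 + 0.1059 = 1.2620
τ₀ = 8FD/(πd³) = 8·1320·36.0/(π·6.2³) = 380160/748.73 = 507.74 MPa
τ_max = K·τ₀ = 1.2620 × 507.74 = 640.75 MPa

641 MPa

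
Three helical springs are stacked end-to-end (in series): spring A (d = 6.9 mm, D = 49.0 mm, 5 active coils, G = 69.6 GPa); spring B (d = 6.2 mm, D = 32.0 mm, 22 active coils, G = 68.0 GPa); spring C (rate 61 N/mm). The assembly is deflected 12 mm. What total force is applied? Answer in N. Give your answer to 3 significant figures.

116 N

k_A = Gd⁴/(8D³N_a) = (69.6×10³)(6.9⁴)/(8·49.0³·5) = 33.524 N/mm
k_B = Gd⁴/(8D³N_a) = (68.0×10³)(6.2⁴)/(8·32.0³·22) = 17.423 N/mm
Series: 1/k_eq = 1/33.524 + 1/17.423 + 1/61 = 0.10362; k_eq = 9.6507 N/mm
F = k_eq·δ = 9.6507·12 = 115.81 N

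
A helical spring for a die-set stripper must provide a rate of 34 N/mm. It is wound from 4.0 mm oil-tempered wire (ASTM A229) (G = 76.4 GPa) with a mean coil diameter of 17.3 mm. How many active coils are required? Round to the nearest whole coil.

N_a = Gd⁴/(8D³k) = (76.4×10³ × 4.0⁴)/(8 × 17.3³ × 34)
    = 1.95584e+07 / 1.40834e+06 = 13.89 → 14 coils

14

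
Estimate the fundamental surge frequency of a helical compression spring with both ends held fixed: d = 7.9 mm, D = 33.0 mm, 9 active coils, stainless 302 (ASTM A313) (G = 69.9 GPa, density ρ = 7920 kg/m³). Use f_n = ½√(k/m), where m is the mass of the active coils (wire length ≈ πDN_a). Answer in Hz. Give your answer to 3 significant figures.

269 Hz

k = Gd⁴/(8D³N_a) = (69.9×10³)(7.9⁴)/(8·33.0³·9) = 105.22 N/mm = 1.0522e+05 N/m
Wire length L = πDN_a = π·33.0·9 = 933.05 mm
m = ρ·(πd²/4)·L = 7920 × 49.017×10⁻⁶ m² × 0.93305 m = 0.36222 kg
f_n = ½√(k/m) = 0.5·√(1.0522e+05/0.36222) = 0.5·√(2.9049e+05) = 269.49 Hz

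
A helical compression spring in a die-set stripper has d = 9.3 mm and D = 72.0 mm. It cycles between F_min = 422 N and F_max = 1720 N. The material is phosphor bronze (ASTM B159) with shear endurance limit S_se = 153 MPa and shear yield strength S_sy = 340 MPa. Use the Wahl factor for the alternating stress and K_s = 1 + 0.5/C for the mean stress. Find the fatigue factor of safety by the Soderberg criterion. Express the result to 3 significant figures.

0.522

C = D/d = 72.0/9.3 = 7.7419; K_W = (4C−1)/(4C−4)+0.615/C = 1.1907; K_s = 1+0.5/C = 1.0646
F_a = (F_max−F_min)/2 = 649 N; F_m = (F_max+F_min)/2 = 1071 N
τ_a = K_W·8F_aD/(πd³) = 1.1907 × 147.93 = 176.14 MPa
τ_m = K_s·8F_mD/(πd³) = 1.0646 × 244.13 = 259.89 MPa
Soderberg: 1/n_f = τ_a/S_se + τ_m/S_sy = 176.14/153 + 259.89/340 = 1.15126 + 0.76439 = 1.9156
n_f = 1/1.9156 = 0.522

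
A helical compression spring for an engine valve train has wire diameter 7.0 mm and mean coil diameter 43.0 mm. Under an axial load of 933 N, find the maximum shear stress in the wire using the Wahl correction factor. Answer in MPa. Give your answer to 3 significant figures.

Spring index C = D/d = 43.0/7.0 = 6.1429
K_W = (4C−1)/(4C−4) + 0.615/C = 23.571/20.571 + 0.1001 = 1.2459
τ₀ = 8FD/(πd³) = 8·933·43.0/(π·7.0³) = 320952/1077.6 = 297.85 MPa
τ_max = K·τ₀ = 1.2459 × 297.85 = 371.1 MPa

371 MPa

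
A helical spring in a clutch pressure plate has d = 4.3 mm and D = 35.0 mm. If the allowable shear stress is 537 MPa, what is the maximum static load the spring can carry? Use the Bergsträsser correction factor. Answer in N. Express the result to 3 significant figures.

410 N

C = D/d = 35.0/4.3 = 8.1395
K_B = (4C+2)/(4C−3) = 34.558/29.558 = 1.1692
τ_max = K·8FD/(πd³) → F_max = τ_allow·πd³/(8DK)
F_max = 537·π·4.3³/(8·35.0·1.1692) = 1.3413e+05/327.36 = 409.73 N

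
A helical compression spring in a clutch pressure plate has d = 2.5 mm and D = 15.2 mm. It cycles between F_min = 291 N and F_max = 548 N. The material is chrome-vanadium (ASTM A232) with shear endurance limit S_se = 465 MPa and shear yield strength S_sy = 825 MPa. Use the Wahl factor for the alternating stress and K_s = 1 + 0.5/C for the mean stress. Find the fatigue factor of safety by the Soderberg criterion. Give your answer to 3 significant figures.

0.451

C = D/d = 15.2/2.5 = 6.0800; K_W = (4C−1)/(4C−4)+0.615/C = 1.2488; K_s = 1+0.5/C = 1.0822
F_a = (F_max−F_min)/2 = 128.5 N; F_m = (F_max+F_min)/2 = 419.5 N
τ_a = K_W·8F_aD/(πd³) = 1.2488 × 318.32 = 397.52 MPa
τ_m = K_s·8F_mD/(πd³) = 1.0822 × 1039.2 = 1124.7 MPa
Soderberg: 1/n_f = τ_a/S_se + τ_m/S_sy = 397.52/465 + 1124.7/825 = 0.85488 + 1.36321 = 2.2181
n_f = 1/2.2181 = 0.4508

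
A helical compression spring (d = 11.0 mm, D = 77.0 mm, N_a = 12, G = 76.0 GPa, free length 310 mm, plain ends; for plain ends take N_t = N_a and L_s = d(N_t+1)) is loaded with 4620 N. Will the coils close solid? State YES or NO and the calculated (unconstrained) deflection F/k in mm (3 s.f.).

YES, δ = 182 mm

k = Gd⁴/(8D³N_a) = (76.0×10³)(11.0⁴)/(8·77.0³·12) = 25.389 N/mm
N_t = 12; L_s = 11.0·13 = 143 mm; δ_solid = L₀ − L_s = 310 − 143 = 167 mm
δ = F/k = 4620/25.389 = 181.97 mm
δ ≥ δ_solid → spring goes solid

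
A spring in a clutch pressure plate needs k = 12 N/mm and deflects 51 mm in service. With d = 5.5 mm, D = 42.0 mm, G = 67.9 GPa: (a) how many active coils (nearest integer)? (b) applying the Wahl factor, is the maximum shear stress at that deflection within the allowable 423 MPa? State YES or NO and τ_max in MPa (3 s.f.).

(a) 9 coils; (b) NO, τ_max = 456 MPa

N_a = Gd⁴/(8D³k) = (67.9×10³)(5.5⁴)/(8·42.0³·12) = 8.736 → N_a = 9
Actual rate k = Gd⁴/(8D³·9) = 11.648 N/mm
Working load F = kδ = 11.648·51 = 594.03 N
C = 42.0/5.5 = 7.6364; K_W = (4C−1)/(4C−4)+0.615/C = 1.1935
τ_max = K_W·8FD/(πd³) = 1.1935·381.87 = 455.78 MPa
τ_max > 423 MPa → exceeds allowable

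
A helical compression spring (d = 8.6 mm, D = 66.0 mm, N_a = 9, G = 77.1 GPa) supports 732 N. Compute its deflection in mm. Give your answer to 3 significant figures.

35.9 mm

k = Gd⁴/(8D³N_a) = (77.1×10³)(8.6⁴)/(8·66.0³·9) = 20.374 N/mm
δ = F/k = 732 / 20.374 = 35.928 mm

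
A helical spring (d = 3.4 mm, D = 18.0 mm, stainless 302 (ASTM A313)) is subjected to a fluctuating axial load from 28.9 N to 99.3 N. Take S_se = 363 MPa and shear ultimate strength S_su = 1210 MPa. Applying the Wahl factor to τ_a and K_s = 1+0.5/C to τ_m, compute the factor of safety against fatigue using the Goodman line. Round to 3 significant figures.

4.68

C = D/d = 18.0/3.4 = 5.2941; K_W = (4C−1)/(4C−4)+0.615/C = 1.2908; K_s = 1+0.5/C = 1.0944
F_a = (F_max−F_min)/2 = 35.2 N; F_m = (F_max+F_min)/2 = 64.1 N
τ_a = K_W·8F_aD/(πd³) = 1.2908 × 41.051 = 52.989 MPa
τ_m = K_s·8F_mD/(πd³) = 1.0944 × 74.754 = 81.814 MPa
Goodman: 1/n_f = τ_a/S_se + τ_m/S_su = 52.989/363 + 81.814/1210 = 0.14598 + 0.06761 = 0.21359
n_f = 1/0.21359 = 4.682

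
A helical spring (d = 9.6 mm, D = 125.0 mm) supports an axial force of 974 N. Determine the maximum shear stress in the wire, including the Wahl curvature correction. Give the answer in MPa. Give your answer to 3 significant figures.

389 MPa

Spring index C = D/d = 125.0/9.6 = 13.0208
K_W = (4C−1)/(4C−4) + 0.615/C = 51.083/48.083 + 0.0472 = 1.1096
τ₀ = 8FD/(πd³) = 8·974·125.0/(π·9.6³) = 974000/2779.5 = 350.43 MPa
τ_max = K·τ₀ = 1.1096 × 350.43 = 388.84 MPa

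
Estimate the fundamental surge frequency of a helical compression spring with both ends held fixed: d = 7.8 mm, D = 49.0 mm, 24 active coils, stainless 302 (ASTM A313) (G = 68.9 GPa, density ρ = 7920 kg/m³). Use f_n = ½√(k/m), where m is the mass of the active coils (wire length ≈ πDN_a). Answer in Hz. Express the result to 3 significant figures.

k = Gd⁴/(8D³N_a) = (68.9×10³)(7.8⁴)/(8·49.0³·24) = 11.29 N/mm = 11290 N/m
Wire length L = πDN_a = π·49.0·24 = 3694.5 mm
m = ρ·(πd²/4)·L = 7920 × 47.784×10⁻⁶ m² × 3.6945 m = 1.3982 kg
f_n = ½√(k/m) = 0.5·√(11290/1.3982) = 0.5·√(8075.1) = 44.931 Hz

44.9 Hz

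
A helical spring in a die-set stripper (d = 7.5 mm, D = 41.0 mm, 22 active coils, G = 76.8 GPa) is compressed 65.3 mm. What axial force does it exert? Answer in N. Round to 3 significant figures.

k = Gd⁴/(8D³N_a) = (76.8×10³)(7.5⁴)/(8·41.0³·22) = 20.033 N/mm
F = k·δ = 20.033 × 65.3 = 1308.1 N

1310 N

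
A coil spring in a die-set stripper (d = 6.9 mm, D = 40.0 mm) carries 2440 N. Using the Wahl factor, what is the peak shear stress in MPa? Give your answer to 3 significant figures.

955 MPa

Spring index C = D/d = 40.0/6.9 = 5.7971
K_W = (4C−1)/(4C−4) + 0.615/C = 22.188/19.188 + 0.1061 = 1.2624
τ₀ = 8FD/(πd³) = 8·2440·40.0/(π·6.9³) = 780800/1032 = 756.56 MPa
τ_max = K·τ₀ = 1.2624 × 756.56 = 955.1 MPa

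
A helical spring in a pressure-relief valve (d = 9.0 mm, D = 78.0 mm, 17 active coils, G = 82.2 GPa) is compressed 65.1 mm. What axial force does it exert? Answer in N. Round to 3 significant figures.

544 N

k = Gd⁴/(8D³N_a) = (82.2×10³)(9.0⁴)/(8·78.0³·17) = 8.3564 N/mm
F = k·δ = 8.3564 × 65.1 = 544 N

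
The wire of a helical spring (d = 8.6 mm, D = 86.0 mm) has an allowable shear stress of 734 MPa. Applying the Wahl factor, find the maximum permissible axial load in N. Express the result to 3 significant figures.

C = D/d = 86.0/8.6 = 10.0000
K_W = (4C−1)/(4C−4) + 0.615/C = 39.000/36.000 + 0.0615 = 1.1448
τ_max = K·8FD/(πd³) → F_max = τ_allow·πd³/(8DK)
F_max = 734·π·8.6³/(8·86.0·1.1448) = 1.4667e+06/787.65 = 1862.1 N

1860 N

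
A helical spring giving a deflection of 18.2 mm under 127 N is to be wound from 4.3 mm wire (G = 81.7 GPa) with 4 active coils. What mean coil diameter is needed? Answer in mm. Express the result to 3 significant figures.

50.0 mm

Required rate k = F/δ = 127/18.2 = 6.978 N/mm
D = (Gd⁴/(8N_a·k))^(1/3) = (81.7×10³·4.3⁴/(8·4·6.978))^(1/3)
  = (125087)^(1/3) = 50.0117 mm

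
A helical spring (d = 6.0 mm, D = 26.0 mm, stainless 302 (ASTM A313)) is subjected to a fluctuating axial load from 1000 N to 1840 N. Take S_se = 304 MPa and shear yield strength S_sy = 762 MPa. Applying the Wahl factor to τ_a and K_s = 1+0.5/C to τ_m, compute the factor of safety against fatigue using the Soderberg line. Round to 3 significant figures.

0.822

C = D/d = 26.0/6.0 = 4.3333; K_W = (4C−1)/(4C−4)+0.615/C = 1.3669; K_s = 1+0.5/C = 1.1154
F_a = (F_max−F_min)/2 = 420 N; F_m = (F_max+F_min)/2 = 1420 N
τ_a = K_W·8F_aD/(πd³) = 1.3669 × 128.74 = 175.98 MPa
τ_m = K_s·8F_mD/(πd³) = 1.1154 × 435.26 = 485.48 MPa
Soderberg: 1/n_f = τ_a/S_se + τ_m/S_sy = 175.98/304 + 485.48/762 = 0.57887 + 0.63711 = 1.216
n_f = 1/1.216 = 0.8224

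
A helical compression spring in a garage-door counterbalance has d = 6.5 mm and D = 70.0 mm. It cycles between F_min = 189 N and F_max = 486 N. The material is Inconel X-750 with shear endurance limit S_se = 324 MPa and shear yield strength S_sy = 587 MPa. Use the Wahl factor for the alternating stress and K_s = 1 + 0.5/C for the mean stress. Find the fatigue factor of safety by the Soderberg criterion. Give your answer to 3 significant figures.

1.37

C = D/d = 70.0/6.5 = 10.7692; K_W = (4C−1)/(4C−4)+0.615/C = 1.1339; K_s = 1+0.5/C = 1.0464
F_a = (F_max−F_min)/2 = 148.5 N; F_m = (F_max+F_min)/2 = 337.5 N
τ_a = K_W·8F_aD/(πd³) = 1.1339 × 96.388 = 109.29 MPa
τ_m = K_s·8F_mD/(πd³) = 1.0464 × 219.06 = 229.24 MPa
Soderberg: 1/n_f = τ_a/S_se + τ_m/S_sy = 109.29/324 + 229.24/587 = 0.33732 + 0.39052 = 0.72784
n_f = 1/0.72784 = 1.374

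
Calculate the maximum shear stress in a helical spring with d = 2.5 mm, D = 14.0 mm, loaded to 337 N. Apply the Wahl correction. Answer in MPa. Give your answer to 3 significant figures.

Spring index C = D/d = 14.0/2.5 = 5.6000
K_W = (4C−1)/(4C−4) + 0.615/C = 21.400/18.400 + 0.1098 = 1.2729
τ₀ = 8FD/(πd³) = 8·337·14.0/(π·2.5³) = 37744/49.087 = 768.91 MPa
τ_max = K·τ₀ = 1.2729 × 768.91 = 978.72 MPa

979 MPa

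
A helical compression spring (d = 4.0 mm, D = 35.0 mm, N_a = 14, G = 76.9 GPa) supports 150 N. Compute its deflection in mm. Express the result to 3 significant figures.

k = Gd⁴/(8D³N_a) = (76.9×10³)(4.0⁴)/(8·35.0³·14) = 4.0996 N/mm
δ = F/k = 150 / 4.0996 = 36.589 mm

36.6 mm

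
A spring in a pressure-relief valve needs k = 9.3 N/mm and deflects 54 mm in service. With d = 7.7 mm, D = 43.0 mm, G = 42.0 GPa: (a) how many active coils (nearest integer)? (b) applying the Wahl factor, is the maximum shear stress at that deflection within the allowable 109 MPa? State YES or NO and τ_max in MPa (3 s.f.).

N_a = Gd⁴/(8D³k) = (42.0×10³)(7.7⁴)/(8·43.0³·9.3) = 24.96 → N_a = 25
Actual rate k = Gd⁴/(8D³·25) = 9.2849 N/mm
Working load F = kδ = 9.2849·54 = 501.38 N
C = 43.0/7.7 = 5.5844; K_W = (4C−1)/(4C−4)+0.615/C = 1.2737
τ_max = K_W·8FD/(πd³) = 1.2737·120.26 = 153.17 MPa
τ_max > 109 MPa → exceeds allowable

(a) 25 coils; (b) NO, τ_max = 153 MPa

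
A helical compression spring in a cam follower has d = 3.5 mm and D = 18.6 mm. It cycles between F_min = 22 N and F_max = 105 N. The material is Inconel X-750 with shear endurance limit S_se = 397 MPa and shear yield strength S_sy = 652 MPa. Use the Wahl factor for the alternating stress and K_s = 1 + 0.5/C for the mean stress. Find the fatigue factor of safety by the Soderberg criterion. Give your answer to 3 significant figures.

3.75

C = D/d = 18.6/3.5 = 5.3143; K_W = (4C−1)/(4C−4)+0.615/C = 1.2896; K_s = 1+0.5/C = 1.0941
F_a = (F_max−F_min)/2 = 41.5 N; F_m = (F_max+F_min)/2 = 63.5 N
τ_a = K_W·8F_aD/(πd³) = 1.2896 × 45.846 = 59.121 MPa
τ_m = K_s·8F_mD/(πd³) = 1.0941 × 70.149 = 76.749 MPa
Soderberg: 1/n_f = τ_a/S_se + τ_m/S_sy = 59.121/397 + 76.749/652 = 0.14892 + 0.11771 = 0.26663
n_f = 1/0.26663 = 3.75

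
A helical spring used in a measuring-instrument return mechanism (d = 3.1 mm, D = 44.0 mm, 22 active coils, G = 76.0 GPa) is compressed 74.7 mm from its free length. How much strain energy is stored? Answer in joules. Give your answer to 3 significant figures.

1.31 J

k = Gd⁴/(8D³N_a) = (76.0×10³)(3.1⁴)/(8·44.0³·22) = 0.46816 N/mm
U = ½kδ² = 0.5 × 0.46816 × 74.7² = 1306.2 N·mm = 1.3062 J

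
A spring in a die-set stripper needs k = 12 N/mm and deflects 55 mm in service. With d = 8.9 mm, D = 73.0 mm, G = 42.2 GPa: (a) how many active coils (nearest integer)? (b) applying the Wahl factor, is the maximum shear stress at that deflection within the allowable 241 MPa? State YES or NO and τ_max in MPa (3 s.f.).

(a) 7 coils; (b) YES, τ_max = 208 MPa

N_a = Gd⁴/(8D³k) = (42.2×10³)(8.9⁴)/(8·73.0³·12) = 7.09 → N_a = 7
Actual rate k = Gd⁴/(8D³·7) = 12.154 N/mm
Working load F = kδ = 12.154·55 = 668.46 N
C = 73.0/8.9 = 8.2022; K_W = (4C−1)/(4C−4)+0.615/C = 1.1791
τ_max = K_W·8FD/(πd³) = 1.1791·176.27 = 207.84 MPa
τ_max ≤ 241 MPa → acceptable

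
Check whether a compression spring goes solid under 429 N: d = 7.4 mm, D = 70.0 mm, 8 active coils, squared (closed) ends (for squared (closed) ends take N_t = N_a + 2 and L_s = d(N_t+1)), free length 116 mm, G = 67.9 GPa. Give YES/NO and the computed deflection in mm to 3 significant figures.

k = Gd⁴/(8D³N_a) = (67.9×10³)(7.4⁴)/(8·70.0³·8) = 9.2752 N/mm
N_t = 10; L_s = 7.4·11 = 81.4 mm; δ_solid = L₀ − L_s = 116 − 81.4 = 34.6 mm
δ = F/k = 429/9.2752 = 46.252 mm
δ ≥ δ_solid → spring goes solid

YES, δ = 46.3 mm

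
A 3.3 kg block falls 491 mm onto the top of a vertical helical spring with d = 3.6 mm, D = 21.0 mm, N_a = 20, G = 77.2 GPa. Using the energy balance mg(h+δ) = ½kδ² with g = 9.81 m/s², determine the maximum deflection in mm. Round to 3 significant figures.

k = Gd⁴/(8D³N_a) = (77.2×10³)(3.6⁴)/(8·21.0³·20) = 8.7508 N/mm
W = mg = 3.3 × 9.81 = 32.373 N
½kδ² − Wδ − Wh = 0 → δ = (W + √(W² + 2kWh))/k
δ = (32.373 + √(1048 + 278192))/8.7508 = (32.373 + 528.43)/8.7508 = 64.086 mm

64.1 mm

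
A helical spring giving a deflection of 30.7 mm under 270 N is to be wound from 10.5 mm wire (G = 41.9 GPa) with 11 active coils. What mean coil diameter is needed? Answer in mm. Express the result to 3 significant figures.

Required rate k = F/δ = 270/30.7 = 8.7948 N/mm
D = (Gd⁴/(8N_a·k))^(1/3) = (41.9×10³·10.5⁴/(8·11·8.7948))^(1/3)
  = (658056)^(1/3) = 86.9803 mm

87.0 mm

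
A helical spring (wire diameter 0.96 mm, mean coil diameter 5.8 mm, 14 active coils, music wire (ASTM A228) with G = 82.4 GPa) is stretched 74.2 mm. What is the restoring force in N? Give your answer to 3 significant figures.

k = Gd⁴/(8D³N_a) = (82.4×10³)(0.96⁴)/(8·5.8³·14) = 3.2027 N/mm
F = k·δ = 3.2027 × 74.2 = 237.64 N

238 N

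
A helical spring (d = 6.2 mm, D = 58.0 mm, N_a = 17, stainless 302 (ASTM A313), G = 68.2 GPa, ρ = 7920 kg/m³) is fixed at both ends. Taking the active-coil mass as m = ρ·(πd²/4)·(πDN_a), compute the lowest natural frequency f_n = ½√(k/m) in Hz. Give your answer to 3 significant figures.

35.8 Hz

k = Gd⁴/(8D³N_a) = (68.2×10³)(6.2⁴)/(8·58.0³·17) = 3.7978 N/mm = 3797.8 N/m
Wire length L = πDN_a = π·58.0·17 = 3097.6 mm
m = ρ·(πd²/4)·L = 7920 × 30.191×10⁻⁶ m² × 3.0976 m = 0.74067 kg
f_n = ½√(k/m) = 0.5·√(3797.8/0.74067) = 0.5·√(5127.5) = 35.803 Hz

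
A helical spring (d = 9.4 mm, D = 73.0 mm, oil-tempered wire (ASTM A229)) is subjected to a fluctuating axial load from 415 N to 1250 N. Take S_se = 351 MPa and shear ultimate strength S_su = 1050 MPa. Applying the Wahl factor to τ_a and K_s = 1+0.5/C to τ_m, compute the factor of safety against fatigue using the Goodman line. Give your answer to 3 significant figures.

C = D/d = 73.0/9.4 = 7.7660; K_W = (4C−1)/(4C−4)+0.615/C = 1.1900; K_s = 1+0.5/C = 1.0644
F_a = (F_max−F_min)/2 = 417.5 N; F_m = (F_max+F_min)/2 = 832.5 N
τ_a = K_W·8F_aD/(πd³) = 1.1900 × 93.441 = 111.2 MPa
τ_m = K_s·8F_mD/(πd³) = 1.0644 × 186.32 = 198.32 MPa
Goodman: 1/n_f = τ_a/S_se + τ_m/S_su = 111.2/351 + 198.32/1050 = 0.31680 + 0.18887 = 0.50568
n_f = 1/0.50568 = 1.978

1.98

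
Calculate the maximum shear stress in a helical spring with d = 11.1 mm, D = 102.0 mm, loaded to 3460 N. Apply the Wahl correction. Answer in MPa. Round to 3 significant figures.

761 MPa

Spring index C = D/d = 102.0/11.1 = 9.1892
K_W = (4C−1)/(4C−4) + 0.615/C = 35.757/32.757 + 0.0669 = 1.1585
τ₀ = 8FD/(πd³) = 8·3460·102.0/(π·11.1³) = 2.82336e+06/4296.5 = 657.12 MPa
τ_max = K·τ₀ = 1.1585 × 657.12 = 761.29 MPa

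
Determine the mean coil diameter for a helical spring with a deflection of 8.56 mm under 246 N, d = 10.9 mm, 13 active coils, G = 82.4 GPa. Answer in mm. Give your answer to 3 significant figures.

Required rate k = F/δ = 246/8.56 = 28.738 N/mm
D = (Gd⁴/(8N_a·k))^(1/3) = (82.4×10³·10.9⁴/(8·13·28.738))^(1/3)
  = (389169)^(1/3) = 73.0095 mm

73.0 mm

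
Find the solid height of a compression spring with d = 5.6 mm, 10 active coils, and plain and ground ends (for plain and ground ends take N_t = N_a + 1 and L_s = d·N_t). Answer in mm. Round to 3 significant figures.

61.6 mm

plain and ground ends: N_t = N_a + 1 = 10 + 1 = 11
L_s = d·N_t = 5.6 × 11 = 61.6 mm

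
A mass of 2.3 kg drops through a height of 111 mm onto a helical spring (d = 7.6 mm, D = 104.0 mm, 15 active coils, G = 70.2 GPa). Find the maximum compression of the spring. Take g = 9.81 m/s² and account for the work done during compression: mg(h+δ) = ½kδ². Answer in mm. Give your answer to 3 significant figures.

k = Gd⁴/(8D³N_a) = (70.2×10³)(7.6⁴)/(8·104.0³·15) = 1.735 N/mm
W = mg = 2.3 × 9.81 = 22.563 N
½kδ² − Wδ − Wh = 0 → δ = (W + √(W² + 2kWh))/k
δ = (22.563 + √(509.09 + 8690.81))/1.735 = (22.563 + 95.916)/1.735 = 68.286 mm

68.3 mm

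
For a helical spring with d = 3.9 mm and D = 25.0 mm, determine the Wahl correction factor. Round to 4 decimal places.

C = D/d = 25.0/3.9 = 6.4103
K_W = (4C−1)/(4C−4) + 0.615/C = 24.641/21.641 + 0.0959 = 1.2346

1.2346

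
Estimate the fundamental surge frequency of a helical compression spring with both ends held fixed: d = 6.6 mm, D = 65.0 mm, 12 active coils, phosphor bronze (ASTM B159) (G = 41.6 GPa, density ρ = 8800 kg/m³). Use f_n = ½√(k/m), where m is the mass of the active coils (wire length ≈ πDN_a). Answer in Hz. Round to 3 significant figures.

31.9 Hz

k = Gd⁴/(8D³N_a) = (41.6×10³)(6.6⁴)/(8·65.0³·12) = 2.994 N/mm = 2994 N/m
Wire length L = πDN_a = π·65.0·12 = 2450.4 mm
m = ρ·(πd²/4)·L = 8800 × 34.212×10⁻⁶ m² × 2.4504 m = 0.73774 kg
f_n = ½√(k/m) = 0.5·√(2994/0.73774) = 0.5·√(4058.4) = 31.853 Hz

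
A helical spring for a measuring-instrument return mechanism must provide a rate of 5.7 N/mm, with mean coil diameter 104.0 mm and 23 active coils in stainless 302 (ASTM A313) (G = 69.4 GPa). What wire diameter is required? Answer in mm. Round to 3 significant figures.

d = (8D³N_a·k / G)^(1/4) = (8·104.0³·23·5.7 / (69.4×10³))^0.25
  = (16999)^0.25 = 11.4185 mm

11.4 mm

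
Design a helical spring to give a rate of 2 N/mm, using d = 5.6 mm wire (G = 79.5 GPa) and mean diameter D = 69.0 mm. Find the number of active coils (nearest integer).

15

N_a = Gd⁴/(8D³k) = (79.5×10³ × 5.6⁴)/(8 × 69.0³ × 2)
    = 7.81842e+07 / 5.25614e+06 = 14.87 → 15 coils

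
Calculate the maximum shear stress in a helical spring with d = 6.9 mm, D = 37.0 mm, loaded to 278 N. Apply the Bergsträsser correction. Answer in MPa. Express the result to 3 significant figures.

Spring index C = D/d = 37.0/6.9 = 5.3623
K_B = (4C+2)/(4C−3) = 23.449/18.449 = 1.2710
τ₀ = 8FD/(πd³) = 8·278·37.0/(π·6.9³) = 82288/1032 = 79.733 MPa
τ_max = K·τ₀ = 1.2710 × 79.733 = 101.34 MPa

101 MPa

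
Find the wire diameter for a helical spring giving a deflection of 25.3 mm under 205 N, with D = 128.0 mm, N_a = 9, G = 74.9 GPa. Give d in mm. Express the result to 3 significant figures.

11.3 mm

Required rate k = F/δ = 205/25.3 = 8.1028 N/mm
d = (8D³N_a·k / G)^(1/4) = (8·128.0³·9·8.1028 / (74.9×10³))^0.25
  = (16335)^0.25 = 11.3052 mm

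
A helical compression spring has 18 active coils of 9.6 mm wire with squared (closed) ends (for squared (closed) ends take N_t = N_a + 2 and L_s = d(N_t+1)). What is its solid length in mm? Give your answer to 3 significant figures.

squared (closed) ends: N_t = N_a + 2 = 18 + 2 = 20
L_s = d·(N_t+1) = 9.6 × 21 = 201.6 mm

202 mm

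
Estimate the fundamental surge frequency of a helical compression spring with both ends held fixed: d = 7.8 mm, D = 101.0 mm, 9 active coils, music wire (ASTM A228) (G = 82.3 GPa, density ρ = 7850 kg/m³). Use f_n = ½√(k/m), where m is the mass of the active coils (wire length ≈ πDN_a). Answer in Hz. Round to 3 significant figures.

31.0 Hz

k = Gd⁴/(8D³N_a) = (82.3×10³)(7.8⁴)/(8·101.0³·9) = 4.1066 N/mm = 4106.6 N/m
Wire length L = πDN_a = π·101.0·9 = 2855.7 mm
m = ρ·(πd²/4)·L = 7850 × 47.784×10⁻⁶ m² × 2.8557 m = 1.0712 kg
f_n = ½√(k/m) = 0.5·√(4106.6/1.0712) = 0.5·√(3833.7) = 30.958 Hz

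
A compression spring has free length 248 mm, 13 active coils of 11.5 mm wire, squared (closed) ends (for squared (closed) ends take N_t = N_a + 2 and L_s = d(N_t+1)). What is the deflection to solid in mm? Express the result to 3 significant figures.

N_t = 15; L_s = 11.5·16 = 184 mm
δ_solid = L₀ − L_s = 248 − 184 = 64 mm

64.0 mm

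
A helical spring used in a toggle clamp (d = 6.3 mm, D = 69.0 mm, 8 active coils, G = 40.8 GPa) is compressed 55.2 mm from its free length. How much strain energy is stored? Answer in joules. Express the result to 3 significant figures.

4.66 J

k = Gd⁴/(8D³N_a) = (40.8×10³)(6.3⁴)/(8·69.0³·8) = 3.057 N/mm
U = ½kδ² = 0.5 × 3.057 × 55.2² = 4657.4 N·mm = 4.6574 J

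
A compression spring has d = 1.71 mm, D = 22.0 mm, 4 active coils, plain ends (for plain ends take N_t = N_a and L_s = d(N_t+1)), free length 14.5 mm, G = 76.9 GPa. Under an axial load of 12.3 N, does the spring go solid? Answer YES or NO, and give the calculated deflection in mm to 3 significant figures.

k = Gd⁴/(8D³N_a) = (76.9×10³)(1.71⁴)/(8·22.0³·4) = 1.9297 N/mm
N_t = 4; L_s = 1.71·5 = 8.55 mm; δ_solid = L₀ − L_s = 14.5 − 8.55 = 5.95 mm
δ = F/k = 12.3/1.9297 = 6.374 mm
δ ≥ δ_solid → spring goes solid

YES, δ = 6.37 mm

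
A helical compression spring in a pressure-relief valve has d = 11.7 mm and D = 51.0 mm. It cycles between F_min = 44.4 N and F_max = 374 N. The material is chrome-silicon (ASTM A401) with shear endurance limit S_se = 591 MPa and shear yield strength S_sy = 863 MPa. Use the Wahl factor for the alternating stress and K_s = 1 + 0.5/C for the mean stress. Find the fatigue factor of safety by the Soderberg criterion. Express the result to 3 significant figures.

C = D/d = 51.0/11.7 = 4.3590; K_W = (4C−1)/(4C−4)+0.615/C = 1.3644; K_s = 1+0.5/C = 1.1147
F_a = (F_max−F_min)/2 = 164.8 N; F_m = (F_max+F_min)/2 = 209.2 N
τ_a = K_W·8F_aD/(πd³) = 1.3644 × 13.363 = 18.232 MPa
τ_m = K_s·8F_mD/(πd³) = 1.1147 × 16.963 = 18.909 MPa
Soderberg: 1/n_f = τ_a/S_se + τ_m/S_sy = 18.232/591 + 18.909/863 = 0.03085 + 0.02191 = 0.052761
n_f = 1/0.052761 = 18.95

19.0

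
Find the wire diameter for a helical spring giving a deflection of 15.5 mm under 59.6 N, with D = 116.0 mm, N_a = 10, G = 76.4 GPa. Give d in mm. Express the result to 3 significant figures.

8.90 mm

Required rate k = F/δ = 59.6/15.5 = 3.8452 N/mm
d = (8D³N_a·k / G)^(1/4) = (8·116.0³·10·3.8452 / (76.4×10³))^0.25
  = (6284.7)^0.25 = 8.9037 mm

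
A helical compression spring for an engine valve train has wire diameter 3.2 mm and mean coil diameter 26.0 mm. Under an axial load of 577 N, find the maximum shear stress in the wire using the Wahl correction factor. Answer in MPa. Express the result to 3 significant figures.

1380 MPa

Spring index C = D/d = 26.0/3.2 = 8.1250
K_W = (4C−1)/(4C−4) + 0.615/C = 31.500/28.500 + 0.0757 = 1.1810
τ₀ = 8FD/(πd³) = 8·577·26.0/(π·3.2³) = 120016/102.94 = 1165.8 MPa
τ_max = K·τ₀ = 1.1810 × 1165.8 = 1376.8 MPa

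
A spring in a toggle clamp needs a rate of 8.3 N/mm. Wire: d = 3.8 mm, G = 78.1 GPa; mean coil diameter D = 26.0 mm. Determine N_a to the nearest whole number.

N_a = Gd⁴/(8D³k) = (78.1×10³ × 3.8⁴)/(8 × 26.0³ × 8.3)
    = 1.62849e+07 / 1.16705e+06 = 13.95 → 14 coils

14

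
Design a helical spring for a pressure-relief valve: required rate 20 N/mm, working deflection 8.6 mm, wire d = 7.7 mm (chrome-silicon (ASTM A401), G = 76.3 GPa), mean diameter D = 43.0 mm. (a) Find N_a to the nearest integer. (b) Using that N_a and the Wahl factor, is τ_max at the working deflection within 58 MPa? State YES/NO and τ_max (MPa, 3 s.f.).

N_a = Gd⁴/(8D³k) = (76.3×10³)(7.7⁴)/(8·43.0³·20) = 21.08 → N_a = 21
Actual rate k = Gd⁴/(8D³·21) = 20.08 N/mm
Working load F = kδ = 20.08·8.6 = 172.69 N
C = 43.0/7.7 = 5.5844; K_W = (4C−1)/(4C−4)+0.615/C = 1.2737
τ_max = K_W·8FD/(πd³) = 1.2737·41.42 = 52.757 MPa
τ_max ≤ 58 MPa → acceptable

(a) 21 coils; (b) YES, τ_max = 52.8 MPa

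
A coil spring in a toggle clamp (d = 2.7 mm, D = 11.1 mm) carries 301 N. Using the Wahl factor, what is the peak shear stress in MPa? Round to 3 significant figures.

601 MPa

Spring index C = D/d = 11.1/2.7 = 4.1111
K_W = (4C−1)/(4C−4) + 0.615/C = 15.444/12.444 + 0.1496 = 1.3907
τ₀ = 8FD/(πd³) = 8·301·11.1/(π·2.7³) = 26728.8/61.836 = 432.25 MPa
τ_max = K·τ₀ = 1.3907 × 432.25 = 601.12 MPa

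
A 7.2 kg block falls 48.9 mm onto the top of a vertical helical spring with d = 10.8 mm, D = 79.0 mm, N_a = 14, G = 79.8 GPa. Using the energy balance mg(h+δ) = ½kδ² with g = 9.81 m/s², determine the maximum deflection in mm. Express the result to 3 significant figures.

22.7 mm

k = Gd⁴/(8D³N_a) = (79.8×10³)(10.8⁴)/(8·79.0³·14) = 19.661 N/mm
W = mg = 7.2 × 9.81 = 70.632 N
½kδ² − Wδ − Wh = 0 → δ = (W + √(W² + 2kWh))/k
δ = (70.632 + √(4988.9 + 135812))/19.661 = (70.632 + 375.23)/19.661 = 22.678 mm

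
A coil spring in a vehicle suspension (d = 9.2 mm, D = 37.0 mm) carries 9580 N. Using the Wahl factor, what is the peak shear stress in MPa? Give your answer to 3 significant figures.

Spring index C = D/d = 37.0/9.2 = 4.0217
K_W = (4C−1)/(4C−4) + 0.615/C = 15.087/12.087 + 0.1529 = 1.4011
τ₀ = 8FD/(πd³) = 8·9580·37.0/(π·9.2³) = 2.83568e+06/2446.3 = 1159.2 MPa
τ_max = K·τ₀ = 1.4011 × 1159.2 = 1624.1 MPa

1620 MPa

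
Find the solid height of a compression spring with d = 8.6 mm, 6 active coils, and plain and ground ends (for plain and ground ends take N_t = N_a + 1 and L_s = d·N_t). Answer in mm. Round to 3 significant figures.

plain and ground ends: N_t = N_a + 1 = 6 + 1 = 7
L_s = d·N_t = 8.6 × 7 = 60.2 mm

60.2 mm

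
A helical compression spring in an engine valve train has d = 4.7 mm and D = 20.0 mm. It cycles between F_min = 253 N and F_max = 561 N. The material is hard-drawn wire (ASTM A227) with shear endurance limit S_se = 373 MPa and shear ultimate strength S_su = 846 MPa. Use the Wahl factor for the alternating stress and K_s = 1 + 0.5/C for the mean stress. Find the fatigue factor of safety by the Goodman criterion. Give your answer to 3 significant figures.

1.84

C = D/d = 20.0/4.7 = 4.2553; K_W = (4C−1)/(4C−4)+0.615/C = 1.3749; K_s = 1+0.5/C = 1.1175
F_a = (F_max−F_min)/2 = 154 N; F_m = (F_max+F_min)/2 = 407 N
τ_a = K_W·8F_aD/(πd³) = 1.3749 × 75.544 = 103.87 MPa
τ_m = K_s·8F_mD/(πd³) = 1.1175 × 199.65 = 223.11 MPa
Goodman: 1/n_f = τ_a/S_se + τ_m/S_su = 103.87/373 + 223.11/846 = 0.27846 + 0.26372 = 0.54218
n_f = 1/0.54218 = 1.844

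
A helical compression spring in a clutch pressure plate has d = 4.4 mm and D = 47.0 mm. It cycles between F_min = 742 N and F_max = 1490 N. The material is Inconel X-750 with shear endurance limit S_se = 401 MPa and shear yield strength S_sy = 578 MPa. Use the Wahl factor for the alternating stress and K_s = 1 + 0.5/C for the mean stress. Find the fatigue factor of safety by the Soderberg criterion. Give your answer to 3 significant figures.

C = D/d = 47.0/4.4 = 10.6818; K_W = (4C−1)/(4C−4)+0.615/C = 1.1350; K_s = 1+0.5/C = 1.0468
F_a = (F_max−F_min)/2 = 374 N; F_m = (F_max+F_min)/2 = 1116 N
τ_a = K_W·8F_aD/(πd³) = 1.1350 × 525.47 = 596.43 MPa
τ_m = K_s·8F_mD/(πd³) = 1.0468 × 1568 = 1641.4 MPa
Soderberg: 1/n_f = τ_a/S_se + τ_m/S_sy = 596.43/401 + 1641.4/578 = 1.48737 + 2.83977 = 4.3271
n_f = 1/4.3271 = 0.2311

0.231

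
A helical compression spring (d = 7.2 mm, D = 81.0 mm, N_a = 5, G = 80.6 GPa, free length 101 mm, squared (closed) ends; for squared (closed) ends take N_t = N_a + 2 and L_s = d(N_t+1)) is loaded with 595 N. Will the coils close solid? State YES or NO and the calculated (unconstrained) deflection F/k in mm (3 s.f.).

k = Gd⁴/(8D³N_a) = (80.6×10³)(7.2⁴)/(8·81.0³·5) = 10.189 N/mm
N_t = 7; L_s = 7.2·8 = 57.6 mm; δ_solid = L₀ − L_s = 101 − 57.6 = 43.4 mm
δ = F/k = 595/10.189 = 58.394 mm
δ ≥ δ_solid → spring goes solid

YES, δ = 58.4 mm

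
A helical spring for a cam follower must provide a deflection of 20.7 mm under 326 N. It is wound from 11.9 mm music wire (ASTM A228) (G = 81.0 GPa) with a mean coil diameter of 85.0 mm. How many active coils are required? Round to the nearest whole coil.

Required rate k = F/δ = 326/20.7 = 15.749 N/mm
N_a = Gd⁴/(8D³k) = (81.0×10³ × 11.9⁴)/(8 × 85.0³ × 15.749)
    = 1.62432e+09 / 7.73738e+07 = 20.99 → 21 coils

21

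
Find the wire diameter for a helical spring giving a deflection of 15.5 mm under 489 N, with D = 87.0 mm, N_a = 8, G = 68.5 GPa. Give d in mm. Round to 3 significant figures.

Required rate k = F/δ = 489/15.5 = 31.548 N/mm
d = (8D³N_a·k / G)^(1/4) = (8·87.0³·8·31.548 / (68.5×10³))^0.25
  = (19410)^0.25 = 11.8034 mm

11.8 mm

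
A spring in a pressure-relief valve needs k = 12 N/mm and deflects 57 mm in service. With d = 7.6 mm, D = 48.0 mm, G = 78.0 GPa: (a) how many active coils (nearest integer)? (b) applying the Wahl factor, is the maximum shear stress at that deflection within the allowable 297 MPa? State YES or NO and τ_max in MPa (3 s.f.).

(a) 25 coils; (b) YES, τ_max = 231 MPa

N_a = Gd⁴/(8D³k) = (78.0×10³)(7.6⁴)/(8·48.0³·12) = 24.51 → N_a = 25
Actual rate k = Gd⁴/(8D³·25) = 11.765 N/mm
Working load F = kδ = 11.765·57 = 670.61 N
C = 48.0/7.6 = 6.3158; K_W = (4C−1)/(4C−4)+0.615/C = 1.2385
τ_max = K_W·8FD/(πd³) = 1.2385·186.73 = 231.26 MPa
τ_max ≤ 297 MPa → acceptable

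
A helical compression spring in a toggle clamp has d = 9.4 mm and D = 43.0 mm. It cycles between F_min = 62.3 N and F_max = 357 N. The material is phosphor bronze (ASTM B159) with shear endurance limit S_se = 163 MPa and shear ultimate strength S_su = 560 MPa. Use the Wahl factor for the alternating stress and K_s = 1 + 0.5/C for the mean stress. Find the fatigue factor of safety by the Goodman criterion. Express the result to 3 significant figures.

4.65

C = D/d = 43.0/9.4 = 4.5745; K_W = (4C−1)/(4C−4)+0.615/C = 1.3443; K_s = 1+0.5/C = 1.1093
F_a = (F_max−F_min)/2 = 147.35 N; F_m = (F_max+F_min)/2 = 209.65 N
τ_a = K_W·8F_aD/(πd³) = 1.3443 × 19.426 = 26.113 MPa
τ_m = K_s·8F_mD/(πd³) = 1.1093 × 27.639 = 30.66 MPa
Goodman: 1/n_f = τ_a/S_se + τ_m/S_su = 26.113/163 + 30.66/560 = 0.16020 + 0.05475 = 0.21495
n_f = 1/0.21495 = 4.652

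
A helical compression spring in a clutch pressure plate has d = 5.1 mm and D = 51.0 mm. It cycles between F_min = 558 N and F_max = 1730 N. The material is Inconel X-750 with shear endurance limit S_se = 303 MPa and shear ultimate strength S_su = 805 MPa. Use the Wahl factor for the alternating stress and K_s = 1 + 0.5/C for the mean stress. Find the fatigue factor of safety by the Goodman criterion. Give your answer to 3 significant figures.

C = D/d = 51.0/5.1 = 10.0000; K_W = (4C−1)/(4C−4)+0.615/C = 1.1448; K_s = 1+0.5/C = 1.0500
F_a = (F_max−F_min)/2 = 586 N; F_m = (F_max+F_min)/2 = 1144 N
τ_a = K_W·8F_aD/(πd³) = 1.1448 × 573.72 = 656.81 MPa
τ_m = K_s·8F_mD/(πd³) = 1.0500 × 1120 = 1176 MPa
Goodman: 1/n_f = τ_a/S_se + τ_m/S_su = 656.81/303 + 1176/805 = 2.16769 + 1.46090 = 3.6286
n_f = 1/3.6286 = 0.2756

0.276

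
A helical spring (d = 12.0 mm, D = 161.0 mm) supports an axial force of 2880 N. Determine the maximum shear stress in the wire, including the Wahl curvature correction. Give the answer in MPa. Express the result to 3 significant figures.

756 MPa

Spring index C = D/d = 161.0/12.0 = 13.4167
K_W = (4C−1)/(4C−4) + 0.615/C = 52.667/49.667 + 0.0458 = 1.1062
τ₀ = 8FD/(πd³) = 8·2880·161.0/(π·12.0³) = 3.70944e+06/5428.7 = 683.31 MPa
τ_max = K·τ₀ = 1.1062 × 683.31 = 755.9 MPa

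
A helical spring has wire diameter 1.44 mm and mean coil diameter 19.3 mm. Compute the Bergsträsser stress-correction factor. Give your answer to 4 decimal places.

C = D/d = 19.3/1.44 = 13.4028
K_B = (4C+2)/(4C−3) = 55.611/50.611 = 1.0988

1.0988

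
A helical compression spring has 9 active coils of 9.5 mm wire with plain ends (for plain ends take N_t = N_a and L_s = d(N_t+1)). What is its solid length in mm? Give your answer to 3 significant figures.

95.0 mm

plain ends: N_t = N_a = 9
L_s = d·(N_t+1) = 9.5 × 10 = 95 mm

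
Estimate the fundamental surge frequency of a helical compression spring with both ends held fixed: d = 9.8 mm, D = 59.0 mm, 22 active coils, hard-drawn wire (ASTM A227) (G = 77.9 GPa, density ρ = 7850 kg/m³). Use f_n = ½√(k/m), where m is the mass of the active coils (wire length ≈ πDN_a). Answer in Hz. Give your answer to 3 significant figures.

45.4 Hz

k = Gd⁴/(8D³N_a) = (77.9×10³)(9.8⁴)/(8·59.0³·22) = 19.878 N/mm = 19878 N/m
Wire length L = πDN_a = π·59.0·22 = 4077.8 mm
m = ρ·(πd²/4)·L = 7850 × 75.43×10⁻⁶ m² × 4.0778 m = 2.4146 kg
f_n = ½√(k/m) = 0.5·√(19878/2.4146) = 0.5·√(8232.6) = 45.367 Hz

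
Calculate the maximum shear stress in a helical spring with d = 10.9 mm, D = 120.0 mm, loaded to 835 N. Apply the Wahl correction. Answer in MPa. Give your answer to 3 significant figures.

223 MPa

Spring index C = D/d = 120.0/10.9 = 11.0092
K_W = (4C−1)/(4C−4) + 0.615/C = 43.037/40.037 + 0.0559 = 1.1308
τ₀ = 8FD/(πd³) = 8·835·120.0/(π·10.9³) = 801600/4068.5 = 197.03 MPa
τ_max = K·τ₀ = 1.1308 × 197.03 = 222.8 MPa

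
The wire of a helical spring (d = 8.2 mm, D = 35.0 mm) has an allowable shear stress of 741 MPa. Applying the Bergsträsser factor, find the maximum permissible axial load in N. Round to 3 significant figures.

C = D/d = 35.0/8.2 = 4.2683
K_B = (4C+2)/(4C−3) = 19.073/14.073 = 1.3553
τ_max = K·8FD/(πd³) → F_max = τ_allow·πd³/(8DK)
F_max = 741·π·8.2³/(8·35.0·1.3553) = 1.2835e+06/379.48 = 3382.4 N

3380 N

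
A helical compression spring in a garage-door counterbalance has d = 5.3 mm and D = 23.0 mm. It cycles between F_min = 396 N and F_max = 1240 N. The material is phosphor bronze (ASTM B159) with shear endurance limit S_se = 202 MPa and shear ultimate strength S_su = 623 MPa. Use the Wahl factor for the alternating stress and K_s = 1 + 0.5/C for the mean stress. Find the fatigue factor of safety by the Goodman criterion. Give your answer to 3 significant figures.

0.589

C = D/d = 23.0/5.3 = 4.3396; K_W = (4C−1)/(4C−4)+0.615/C = 1.3663; K_s = 1+0.5/C = 1.1152
F_a = (F_max−F_min)/2 = 422 N; F_m = (F_max+F_min)/2 = 818 N
τ_a = K_W·8F_aD/(πd³) = 1.3663 × 166.02 = 226.83 MPa
τ_m = K_s·8F_mD/(πd³) = 1.1152 × 321.81 = 358.88 MPa
Goodman: 1/n_f = τ_a/S_se + τ_m/S_su = 226.83/202 + 358.88/623 = 1.12291 + 0.57606 = 1.699
n_f = 1/1.699 = 0.5886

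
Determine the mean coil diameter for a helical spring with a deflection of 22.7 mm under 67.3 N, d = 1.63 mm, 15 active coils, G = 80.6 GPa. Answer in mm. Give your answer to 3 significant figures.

11.7 mm

Required rate k = F/δ = 67.3/22.7 = 2.9648 N/mm
D = (Gd⁴/(8N_a·k))^(1/3) = (80.6×10³·1.63⁴/(8·15·2.9648))^(1/3)
  = (1599.25)^(1/3) = 11.6942 mm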